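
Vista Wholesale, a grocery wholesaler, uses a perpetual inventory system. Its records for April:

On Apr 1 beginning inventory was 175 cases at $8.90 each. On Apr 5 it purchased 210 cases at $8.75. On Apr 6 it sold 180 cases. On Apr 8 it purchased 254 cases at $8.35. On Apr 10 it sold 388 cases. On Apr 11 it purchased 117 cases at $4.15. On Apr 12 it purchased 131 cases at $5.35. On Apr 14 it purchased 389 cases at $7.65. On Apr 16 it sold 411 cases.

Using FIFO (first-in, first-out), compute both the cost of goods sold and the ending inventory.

COGS = $7,406.10; ending inventory = $2,272.05

Apr 6, 180 sold [FIFO — oldest first]: 175 @ $8.90 + 5 @ $8.75 = $1,601.25
Apr 10, 388 sold [FIFO — oldest first]: 205 @ $8.75 + 183 @ $8.35 = $3,321.80
Apr 16, 411 sold [FIFO — oldest first]: 71 @ $8.35 + 117 @ $4.15 + 131 @ $5.35 + 92 @ $7.65 = $2,483.05
Total COGS = $1,601.25 + $3,321.80 + $2,483.05 = $7,406.10
Ending inventory: 297 @ $7.65 = $2,272.05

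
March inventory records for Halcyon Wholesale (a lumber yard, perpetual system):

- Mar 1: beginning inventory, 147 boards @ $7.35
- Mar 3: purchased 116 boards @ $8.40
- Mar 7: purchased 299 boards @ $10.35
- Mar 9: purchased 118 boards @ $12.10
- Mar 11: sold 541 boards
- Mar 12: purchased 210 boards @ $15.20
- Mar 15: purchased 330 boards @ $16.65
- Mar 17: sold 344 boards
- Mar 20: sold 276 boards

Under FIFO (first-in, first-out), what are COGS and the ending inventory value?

COGS = $14,281.45; ending inventory = $982.35

Mar 11, 541 sold [FIFO — oldest first]: 147 @ $7.35 + 116 @ $8.40 + 278 @ $10.35 = $4,932.15
Mar 17, 344 sold [FIFO — oldest first]: 21 @ $10.35 + 118 @ $12.10 + 205 @ $15.20 = $4,761.15
Mar 20, 276 sold [FIFO — oldest first]: 5 @ $15.20 + 271 @ $16.65 = $4,588.15
Total COGS = $4,932.15 + $4,761.15 + $4,588.15 = $14,281.45
Ending inventory: 59 @ $16.65 = $982.35
Check: goods available $15,263.80 = COGS $14,281.45 + ending $982.35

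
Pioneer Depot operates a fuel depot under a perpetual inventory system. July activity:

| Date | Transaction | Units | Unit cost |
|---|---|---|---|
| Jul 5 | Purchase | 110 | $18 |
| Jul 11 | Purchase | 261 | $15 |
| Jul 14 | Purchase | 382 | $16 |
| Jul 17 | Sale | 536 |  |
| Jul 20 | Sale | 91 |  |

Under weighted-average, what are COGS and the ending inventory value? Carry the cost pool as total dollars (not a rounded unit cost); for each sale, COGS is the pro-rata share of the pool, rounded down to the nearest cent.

After Jul 5: 110 on hand, pool $1,980.00 (≈ $18.0000 each)
After Jul 11: 371 on hand, pool $5,895.00 (≈ $15.8895 each)
After Jul 14: 753 on hand, pool $12,007.00 (≈ $15.9456 each)
Jul 17, sell 536: 536/753 × $12,007.00 → $8,546.81
Jul 20, sell 91: 91/217 × $3,460.19 → $1,451.04
Total COGS = $8,546.81 + $1,451.04 = $9,997.85
Ending inventory (cost pool remaining) = $2,009.15

COGS = $9,997.85; ending inventory = $2,009.15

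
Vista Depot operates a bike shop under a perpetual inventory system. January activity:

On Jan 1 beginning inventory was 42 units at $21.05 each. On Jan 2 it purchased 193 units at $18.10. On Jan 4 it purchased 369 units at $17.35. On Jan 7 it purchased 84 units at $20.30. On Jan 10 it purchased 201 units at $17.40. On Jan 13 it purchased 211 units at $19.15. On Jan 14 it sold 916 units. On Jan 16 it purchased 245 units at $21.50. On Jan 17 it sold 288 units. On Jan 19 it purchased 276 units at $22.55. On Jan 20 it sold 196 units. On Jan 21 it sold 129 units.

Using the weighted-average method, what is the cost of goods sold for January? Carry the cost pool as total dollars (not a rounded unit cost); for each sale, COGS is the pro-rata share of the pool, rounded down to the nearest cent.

After Jan 1: 42 on hand, pool $884.10 (≈ $21.0500 each)
After Jan 2: 235 on hand, pool $4,377.40 (≈ $18.6272 each)
After Jan 4: 604 on hand, pool $10,779.55 (≈ $17.8469 each)
After Jan 7: 688 on hand, pool $12,484.75 (≈ $18.1464 each)
After Jan 10: 889 on hand, pool $15,982.15 (≈ $17.9777 each)
After Jan 13: 1100 on hand, pool $20,022.80 (≈ $18.2025 each)
Jan 14, sell 916: 916/1100 × $20,022.80 → $16,673.53
After Jan 16: 429 on hand, pool $8,616.77 (≈ $20.0857 each)
Jan 17, sell 288: 288/429 × $8,616.77 → $5,784.68
After Jan 19: 417 on hand, pool $9,055.89 (≈ $21.7168 each)
Jan 20, sell 196: 196/417 × $9,055.89 → $4,256.48
Jan 21, sell 129: 129/221 × $4,799.41 → $2,801.46
Total COGS = $16,673.53 + $5,784.68 + $4,256.48 + $2,801.46 = $29,516.15
Ending inventory (cost pool remaining) = $1,997.95

COGS = $29,516.15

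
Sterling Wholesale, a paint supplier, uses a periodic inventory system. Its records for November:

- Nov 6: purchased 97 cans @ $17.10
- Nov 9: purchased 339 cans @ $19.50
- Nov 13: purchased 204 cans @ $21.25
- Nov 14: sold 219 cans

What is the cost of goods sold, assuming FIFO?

COGS = $4,037.70

Nov 14, 219 sold [FIFO — oldest first]: 97 @ $17.10 + 122 @ $19.50 = $4,037.70
Ending inventory: 217 @ $19.50 + 204 @ $21.25 = $8,566.50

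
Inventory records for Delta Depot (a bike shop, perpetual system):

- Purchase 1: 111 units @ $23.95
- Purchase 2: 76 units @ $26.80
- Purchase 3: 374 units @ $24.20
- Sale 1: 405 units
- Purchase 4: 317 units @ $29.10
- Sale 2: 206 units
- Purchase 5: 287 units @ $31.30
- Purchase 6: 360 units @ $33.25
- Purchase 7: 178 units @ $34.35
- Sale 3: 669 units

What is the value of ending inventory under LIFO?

Ending inventory = $11,977.35

Sale 1 (405) [LIFO — newest first]: 374 @ $24.20 + 31 @ $26.80 = $9,881.60
Sale 2 (206) [LIFO — newest first]: 206 @ $29.10 = $5,994.60
Sale 3 (669) [LIFO — newest first]: 178 @ $34.35 + 360 @ $33.25 + 131 @ $31.30 = $22,184.60
Total COGS = $9,881.60 + $5,994.60 + $22,184.60 = $38,060.80
Ending inventory: 111 @ $23.95 + 45 @ $26.80 + 111 @ $29.10 + 156 @ $31.30 = $11,977.35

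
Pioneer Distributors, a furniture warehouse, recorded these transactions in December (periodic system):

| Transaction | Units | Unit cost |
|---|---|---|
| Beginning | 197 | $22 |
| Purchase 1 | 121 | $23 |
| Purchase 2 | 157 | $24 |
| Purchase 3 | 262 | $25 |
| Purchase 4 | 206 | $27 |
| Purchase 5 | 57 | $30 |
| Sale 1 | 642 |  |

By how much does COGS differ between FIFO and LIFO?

$1,570

FIFO COGS: 197 @ $22 + 121 @ $23 + 157 @ $24 + 167 @ $25 = $15,060
LIFO COGS: 57 @ $30 + 206 @ $27 + 262 @ $25 + 117 @ $24 = $16,630
Difference = |$15,060 − $16,630| = $1,570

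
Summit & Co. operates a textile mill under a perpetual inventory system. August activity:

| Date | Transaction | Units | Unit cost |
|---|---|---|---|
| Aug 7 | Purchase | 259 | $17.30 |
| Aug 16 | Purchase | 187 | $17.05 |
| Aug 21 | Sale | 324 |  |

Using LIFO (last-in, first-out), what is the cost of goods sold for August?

COGS = $5,558.45

Aug 21, 324 sold [LIFO — newest first]: 187 @ $17.05 + 137 @ $17.30 = $5,558.45
Ending inventory: 122 @ $17.30 = $2,110.60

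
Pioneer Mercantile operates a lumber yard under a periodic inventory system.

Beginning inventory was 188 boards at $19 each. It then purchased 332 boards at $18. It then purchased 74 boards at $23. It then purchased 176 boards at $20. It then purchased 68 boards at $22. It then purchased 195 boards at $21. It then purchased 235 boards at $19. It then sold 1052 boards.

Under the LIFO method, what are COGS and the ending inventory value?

Sale 1 (1052) [LIFO — newest first]: 235 @ $19 + 195 @ $21 + 68 @ $22 + 176 @ $20 + 74 @ $23 + 304 @ $18 = $20,750
Ending inventory: 188 @ $19 + 28 @ $18 = $4,076

COGS = $20,750; ending inventory = $4,076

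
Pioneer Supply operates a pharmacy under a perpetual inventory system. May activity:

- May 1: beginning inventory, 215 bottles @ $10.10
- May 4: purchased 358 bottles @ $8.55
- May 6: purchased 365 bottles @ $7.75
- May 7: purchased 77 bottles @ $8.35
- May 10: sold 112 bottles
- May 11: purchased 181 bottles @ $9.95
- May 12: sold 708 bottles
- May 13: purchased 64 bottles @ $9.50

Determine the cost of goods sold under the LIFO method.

COGS = $6,957.00

May 10, 112 sold [LIFO — newest first]: 77 @ $8.35 + 35 @ $7.75 = $914.20
May 12, 708 sold [LIFO — newest first]: 181 @ $9.95 + 330 @ $7.75 + 197 @ $8.55 = $6,042.80
Total COGS = $914.20 + $6,042.80 = $6,957.00
Ending inventory: 215 @ $10.10 + 161 @ $8.55 + 64 @ $9.50 = $4,156.05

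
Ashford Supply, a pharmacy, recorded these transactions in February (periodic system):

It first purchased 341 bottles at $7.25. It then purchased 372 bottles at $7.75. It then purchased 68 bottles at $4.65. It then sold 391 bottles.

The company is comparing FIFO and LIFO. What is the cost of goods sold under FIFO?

FIFO COGS: 341 @ $7.25 + 50 @ $7.75 = $2,859.75
LIFO COGS: 68 @ $4.65 + 323 @ $7.75 = $2,819.45

COGS = $2,859.75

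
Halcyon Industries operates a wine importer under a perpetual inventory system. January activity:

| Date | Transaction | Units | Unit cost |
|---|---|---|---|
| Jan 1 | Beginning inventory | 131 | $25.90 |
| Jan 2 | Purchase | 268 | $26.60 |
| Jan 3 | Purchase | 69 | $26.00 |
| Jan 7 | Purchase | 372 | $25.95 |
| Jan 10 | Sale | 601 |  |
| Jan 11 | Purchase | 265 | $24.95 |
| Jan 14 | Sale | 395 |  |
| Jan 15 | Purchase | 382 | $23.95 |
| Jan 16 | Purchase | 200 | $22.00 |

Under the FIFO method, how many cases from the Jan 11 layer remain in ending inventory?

Jan 10, 601 sold [FIFO — oldest first]: 131 @ $25.90 + 268 @ $26.60 + 69 @ $26.00 + 133 @ $25.95 = $15,767.05
Jan 14, 395 sold [FIFO — oldest first]: 239 @ $25.95 + 156 @ $24.95 = $10,094.25
Total COGS = $15,767.05 + $10,094.25 = $25,861.30
Ending inventory: 109 @ $24.95 + 382 @ $23.95 + 200 @ $22.00 = $16,268.45
Check: goods available $42,129.75 = COGS $25,861.30 + ending $16,268.45

109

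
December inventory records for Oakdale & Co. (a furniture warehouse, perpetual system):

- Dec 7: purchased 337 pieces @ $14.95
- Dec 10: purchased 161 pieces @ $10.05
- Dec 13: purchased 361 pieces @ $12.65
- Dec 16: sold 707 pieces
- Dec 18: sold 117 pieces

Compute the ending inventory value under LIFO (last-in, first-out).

Ending inventory = $523.25

Dec 16, 707 sold [LIFO — newest first]: 361 @ $12.65 + 161 @ $10.05 + 185 @ $14.95 = $8,950.45
Dec 18, 117 sold [LIFO — newest first]: 117 @ $14.95 = $1,749.15
Total COGS = $8,950.45 + $1,749.15 = $10,699.60
Ending inventory: 35 @ $14.95 = $523.25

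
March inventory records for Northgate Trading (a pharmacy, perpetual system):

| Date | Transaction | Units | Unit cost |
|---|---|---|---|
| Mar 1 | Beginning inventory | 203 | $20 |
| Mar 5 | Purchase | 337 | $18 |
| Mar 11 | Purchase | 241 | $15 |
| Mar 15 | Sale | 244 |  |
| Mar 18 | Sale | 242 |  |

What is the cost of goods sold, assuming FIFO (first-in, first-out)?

COGS = $9,154

Mar 15, 244 sold [FIFO — oldest first]: 203 @ $20 + 41 @ $18 = $4,798
Mar 18, 242 sold [FIFO — oldest first]: 242 @ $18 = $4,356
Total COGS = $4,798 + $4,356 = $9,154
Ending inventory: 54 @ $18 + 241 @ $15 = $4,587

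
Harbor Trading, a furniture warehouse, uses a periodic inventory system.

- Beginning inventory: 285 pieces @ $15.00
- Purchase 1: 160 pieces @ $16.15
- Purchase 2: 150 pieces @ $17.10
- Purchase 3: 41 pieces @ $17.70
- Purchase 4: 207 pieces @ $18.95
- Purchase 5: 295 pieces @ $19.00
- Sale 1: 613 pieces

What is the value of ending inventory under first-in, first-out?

Sale 1 (613) [FIFO — oldest first]: 285 @ $15.00 + 160 @ $16.15 + 150 @ $17.10 + 18 @ $17.70 = $9,742.60
Ending inventory: 23 @ $17.70 + 207 @ $18.95 + 295 @ $19.00 = $9,934.75
Check: goods available $19,677.35 = COGS $9,742.60 + ending $9,934.75

Ending inventory = $9,934.75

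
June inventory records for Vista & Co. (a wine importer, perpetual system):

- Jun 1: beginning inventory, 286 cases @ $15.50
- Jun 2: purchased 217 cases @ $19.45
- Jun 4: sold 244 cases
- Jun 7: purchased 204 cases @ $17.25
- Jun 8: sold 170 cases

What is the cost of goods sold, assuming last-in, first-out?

Jun 4, 244 sold [LIFO — newest first]: 217 @ $19.45 + 27 @ $15.50 = $4,639.15
Jun 8, 170 sold [LIFO — newest first]: 170 @ $17.25 = $2,932.50
Total COGS = $4,639.15 + $2,932.50 = $7,571.65
Ending inventory: 259 @ $15.50 + 34 @ $17.25 = $4,601.00

COGS = $7,571.65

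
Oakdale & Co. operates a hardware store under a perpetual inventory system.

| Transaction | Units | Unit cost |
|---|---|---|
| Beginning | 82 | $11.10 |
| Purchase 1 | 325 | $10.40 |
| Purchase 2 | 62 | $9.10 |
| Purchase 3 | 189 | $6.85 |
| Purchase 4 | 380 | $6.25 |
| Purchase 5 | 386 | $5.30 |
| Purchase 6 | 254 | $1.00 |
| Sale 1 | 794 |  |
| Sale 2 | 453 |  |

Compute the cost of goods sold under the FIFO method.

COGS = $9,631.75

Sale 1 (794) [FIFO — oldest first]: 82 @ $11.10 + 325 @ $10.40 + 62 @ $9.10 + 189 @ $6.85 + 136 @ $6.25 = $6,999.05
Sale 2 (453) [FIFO — oldest first]: 244 @ $6.25 + 209 @ $5.30 = $2,632.70
Total COGS = $6,999.05 + $2,632.70 = $9,631.75
Ending inventory: 177 @ $5.30 + 254 @ $1.00 = $1,192.10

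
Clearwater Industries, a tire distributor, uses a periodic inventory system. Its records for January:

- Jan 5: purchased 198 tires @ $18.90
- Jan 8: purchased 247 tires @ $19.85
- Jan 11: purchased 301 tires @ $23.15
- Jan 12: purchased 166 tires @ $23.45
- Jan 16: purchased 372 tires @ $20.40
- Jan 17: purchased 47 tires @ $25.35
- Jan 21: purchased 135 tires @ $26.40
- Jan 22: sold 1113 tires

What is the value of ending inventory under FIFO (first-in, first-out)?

Jan 22, 1113 sold [FIFO — oldest first]: 198 @ $18.90 + 247 @ $19.85 + 301 @ $23.15 + 166 @ $23.45 + 201 @ $20.40 = $23,606.40
Ending inventory: 171 @ $20.40 + 47 @ $25.35 + 135 @ $26.40 = $8,243.85
Check: goods available $31,850.25 = COGS $23,606.40 + ending $8,243.85

Ending inventory = $8,243.85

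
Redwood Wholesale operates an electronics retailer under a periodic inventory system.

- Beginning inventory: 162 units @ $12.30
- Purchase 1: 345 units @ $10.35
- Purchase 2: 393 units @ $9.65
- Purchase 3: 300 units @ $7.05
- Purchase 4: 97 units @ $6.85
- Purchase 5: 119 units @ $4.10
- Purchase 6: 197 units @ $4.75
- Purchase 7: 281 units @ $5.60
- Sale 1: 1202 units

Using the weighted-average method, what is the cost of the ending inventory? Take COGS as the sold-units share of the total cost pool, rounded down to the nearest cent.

Ending inventory = $5,528.88

Sale 1, sell 1202: 1202/1894 × $15,132.50 → $9,603.62
Ending inventory (cost pool remaining) = $5,528.88
Check: goods available $15,132.50 = COGS $9,603.62 + ending $5,528.88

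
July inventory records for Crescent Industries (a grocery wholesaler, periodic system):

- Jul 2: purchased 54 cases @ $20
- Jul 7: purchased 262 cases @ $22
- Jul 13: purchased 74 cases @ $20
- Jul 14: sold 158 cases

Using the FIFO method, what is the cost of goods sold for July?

Jul 14, 158 sold [FIFO — oldest first]: 54 @ $20 + 104 @ $22 = $3,368
Ending inventory: 158 @ $22 + 74 @ $20 = $4,956

COGS = $3,368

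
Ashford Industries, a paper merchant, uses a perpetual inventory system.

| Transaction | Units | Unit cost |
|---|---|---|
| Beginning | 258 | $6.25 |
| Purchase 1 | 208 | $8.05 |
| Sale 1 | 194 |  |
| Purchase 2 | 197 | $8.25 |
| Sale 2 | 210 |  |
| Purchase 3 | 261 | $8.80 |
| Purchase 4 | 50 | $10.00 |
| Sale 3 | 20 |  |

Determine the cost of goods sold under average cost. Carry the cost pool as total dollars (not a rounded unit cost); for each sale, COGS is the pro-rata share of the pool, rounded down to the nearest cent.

After Beginning: 258 on hand, pool $1,612.50 (≈ $6.2500 each)
After Purchase 1: 466 on hand, pool $3,286.90 (≈ $7.0534 each)
Sale 1, sell 194: 194/466 × $3,286.90 → $1,368.36
After Purchase 2: 469 on hand, pool $3,543.79 (≈ $7.5561 each)
Sale 2, sell 210: 210/469 × $3,543.79 → $1,586.77
After Purchase 3: 520 on hand, pool $4,253.82 (≈ $8.1804 each)
After Purchase 4: 570 on hand, pool $4,753.82 (≈ $8.3400 each)
Sale 3, sell 20: 20/570 × $4,753.82 → $166.80
Total COGS = $1,368.36 + $1,586.77 + $166.80 = $3,121.93
Ending inventory (cost pool remaining) = $4,587.02
Check: goods available $7,708.95 = COGS $3,121.93 + ending $4,587.02

COGS = $3,121.93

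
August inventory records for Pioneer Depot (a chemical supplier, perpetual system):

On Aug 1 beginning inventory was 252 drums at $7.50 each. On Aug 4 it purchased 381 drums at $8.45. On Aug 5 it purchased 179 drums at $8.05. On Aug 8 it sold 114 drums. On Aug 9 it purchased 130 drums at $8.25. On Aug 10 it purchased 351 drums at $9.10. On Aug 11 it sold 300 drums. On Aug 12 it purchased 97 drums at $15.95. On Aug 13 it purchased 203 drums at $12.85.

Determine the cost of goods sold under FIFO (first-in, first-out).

Aug 8, 114 sold [FIFO — oldest first]: 114 @ $7.50 = $855.00
Aug 11, 300 sold [FIFO — oldest first]: 138 @ $7.50 + 162 @ $8.45 = $2,403.90
Total COGS = $855.00 + $2,403.90 = $3,258.90
Ending inventory: 219 @ $8.45 + 179 @ $8.05 + 130 @ $8.25 + 351 @ $9.10 + 97 @ $15.95 + 203 @ $12.85 = $11,713.80

COGS = $3,258.90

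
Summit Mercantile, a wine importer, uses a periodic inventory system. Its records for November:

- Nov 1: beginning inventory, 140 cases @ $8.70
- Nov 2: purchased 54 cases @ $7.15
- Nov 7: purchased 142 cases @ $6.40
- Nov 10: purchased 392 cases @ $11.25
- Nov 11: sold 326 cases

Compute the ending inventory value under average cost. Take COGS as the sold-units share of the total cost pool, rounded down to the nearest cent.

Ending inventory = $3,822.82

Nov 11, sell 326: 326/728 × $6,922.90 → $3,100.08
Ending inventory (cost pool remaining) = $3,822.82
Check: goods available $6,922.90 = COGS $3,100.08 + ending $3,822.82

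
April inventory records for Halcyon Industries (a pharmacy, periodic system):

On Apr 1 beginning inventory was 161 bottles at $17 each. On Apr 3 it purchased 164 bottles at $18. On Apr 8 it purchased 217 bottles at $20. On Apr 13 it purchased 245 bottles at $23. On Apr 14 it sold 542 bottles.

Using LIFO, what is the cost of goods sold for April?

COGS = $11,415

Apr 14, 542 sold [LIFO — newest first]: 245 @ $23 + 217 @ $20 + 80 @ $18 = $11,415
Ending inventory: 161 @ $17 + 84 @ $18 = $4,249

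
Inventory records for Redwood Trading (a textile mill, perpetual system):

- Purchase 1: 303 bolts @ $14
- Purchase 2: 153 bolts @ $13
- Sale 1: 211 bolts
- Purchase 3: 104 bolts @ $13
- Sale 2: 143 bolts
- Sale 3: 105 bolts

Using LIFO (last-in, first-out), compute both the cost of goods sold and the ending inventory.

COGS = $6,169; ending inventory = $1,414

Sale 1 (211) [LIFO — newest first]: 153 @ $13 + 58 @ $14 = $2,801
Sale 2 (143) [LIFO — newest first]: 104 @ $13 + 39 @ $14 = $1,898
Sale 3 (105) [LIFO — newest first]: 105 @ $14 = $1,470
Total COGS = $2,801 + $1,898 + $1,470 = $6,169
Ending inventory: 101 @ $14 = $1,414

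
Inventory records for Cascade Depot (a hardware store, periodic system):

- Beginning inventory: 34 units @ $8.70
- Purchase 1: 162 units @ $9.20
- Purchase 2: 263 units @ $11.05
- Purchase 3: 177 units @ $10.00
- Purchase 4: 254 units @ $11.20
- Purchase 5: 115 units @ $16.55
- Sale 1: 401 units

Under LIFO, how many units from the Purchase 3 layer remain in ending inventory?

145

Sale 1 (401) [LIFO — newest first]: 115 @ $16.55 + 254 @ $11.20 + 32 @ $10.00 = $5,068.05
Ending inventory: 34 @ $8.70 + 162 @ $9.20 + 263 @ $11.05 + 145 @ $10.00 = $6,142.35
Check: goods available $11,210.40 = COGS $5,068.05 + ending $6,142.35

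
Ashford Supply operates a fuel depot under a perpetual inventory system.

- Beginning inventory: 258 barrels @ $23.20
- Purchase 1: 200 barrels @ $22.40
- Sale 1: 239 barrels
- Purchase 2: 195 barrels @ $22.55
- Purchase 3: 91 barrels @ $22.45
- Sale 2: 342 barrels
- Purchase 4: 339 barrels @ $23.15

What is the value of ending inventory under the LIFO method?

Sale 1 (239) [LIFO — newest first]: 200 @ $22.40 + 39 @ $23.20 = $5,384.80
Sale 2 (342) [LIFO — newest first]: 91 @ $22.45 + 195 @ $22.55 + 56 @ $23.20 = $7,739.40
Total COGS = $5,384.80 + $7,739.40 = $13,124.20
Ending inventory: 163 @ $23.20 + 339 @ $23.15 = $11,629.45

Ending inventory = $11,629.45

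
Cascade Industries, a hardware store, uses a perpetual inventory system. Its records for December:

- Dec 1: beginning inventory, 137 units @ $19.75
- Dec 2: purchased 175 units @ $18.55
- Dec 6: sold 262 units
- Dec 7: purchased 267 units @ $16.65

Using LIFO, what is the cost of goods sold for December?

COGS = $4,964.50

Dec 6, 262 sold [LIFO — newest first]: 175 @ $18.55 + 87 @ $19.75 = $4,964.50
Ending inventory: 50 @ $19.75 + 267 @ $16.65 = $5,433.05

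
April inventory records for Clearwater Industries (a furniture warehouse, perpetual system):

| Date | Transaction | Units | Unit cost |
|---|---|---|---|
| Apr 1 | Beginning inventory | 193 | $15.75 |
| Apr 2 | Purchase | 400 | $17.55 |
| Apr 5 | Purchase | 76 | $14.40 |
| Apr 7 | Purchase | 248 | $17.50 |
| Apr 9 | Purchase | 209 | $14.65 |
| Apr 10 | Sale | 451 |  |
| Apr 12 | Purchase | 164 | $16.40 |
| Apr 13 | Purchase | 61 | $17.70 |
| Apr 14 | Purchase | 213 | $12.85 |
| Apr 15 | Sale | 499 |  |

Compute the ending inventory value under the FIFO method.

Apr 10, 451 sold [FIFO — oldest first]: 193 @ $15.75 + 258 @ $17.55 = $7,567.65
Apr 15, 499 sold [FIFO — oldest first]: 142 @ $17.55 + 76 @ $14.40 + 248 @ $17.50 + 33 @ $14.65 = $8,409.95
Total COGS = $7,567.65 + $8,409.95 = $15,977.60
Ending inventory: 176 @ $14.65 + 164 @ $16.40 + 61 @ $17.70 + 213 @ $12.85 = $9,084.75
Check: goods available $25,062.35 = COGS $15,977.60 + ending $9,084.75

Ending inventory = $9,084.75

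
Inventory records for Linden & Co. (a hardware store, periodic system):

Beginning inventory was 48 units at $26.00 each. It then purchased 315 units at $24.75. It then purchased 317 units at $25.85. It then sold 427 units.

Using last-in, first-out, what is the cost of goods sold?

Sale 1 (427) [LIFO — newest first]: 317 @ $25.85 + 110 @ $24.75 = $10,916.95
Ending inventory: 48 @ $26.00 + 205 @ $24.75 = $6,321.75
Check: goods available $17,238.70 = COGS $10,916.95 + ending $6,321.75

COGS = $10,916.95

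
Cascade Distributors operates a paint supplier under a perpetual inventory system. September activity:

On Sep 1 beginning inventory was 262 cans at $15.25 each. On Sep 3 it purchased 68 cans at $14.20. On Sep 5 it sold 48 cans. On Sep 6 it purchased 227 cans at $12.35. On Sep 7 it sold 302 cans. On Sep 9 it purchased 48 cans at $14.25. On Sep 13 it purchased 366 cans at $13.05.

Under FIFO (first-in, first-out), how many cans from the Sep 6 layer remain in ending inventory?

Sep 5, 48 sold [FIFO — oldest first]: 48 @ $15.25 = $732.00
Sep 7, 302 sold [FIFO — oldest first]: 214 @ $15.25 + 68 @ $14.20 + 20 @ $12.35 = $4,476.10
Total COGS = $732.00 + $4,476.10 = $5,208.10
Ending inventory: 207 @ $12.35 + 48 @ $14.25 + 366 @ $13.05 = $8,016.75
Check: goods available $13,224.85 = COGS $5,208.10 + ending $8,016.75

207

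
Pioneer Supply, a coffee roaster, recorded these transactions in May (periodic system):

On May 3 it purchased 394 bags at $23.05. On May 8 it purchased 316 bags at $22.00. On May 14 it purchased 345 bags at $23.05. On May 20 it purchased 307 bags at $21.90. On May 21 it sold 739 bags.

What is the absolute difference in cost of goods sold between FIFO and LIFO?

FIFO COGS: 394 @ $23.05 + 316 @ $22.00 + 29 @ $23.05 = $16,702.15
LIFO COGS: 307 @ $21.90 + 345 @ $23.05 + 87 @ $22.00 = $16,589.55
Difference = |$16,702.15 − $16,589.55| = $112.60

$112.60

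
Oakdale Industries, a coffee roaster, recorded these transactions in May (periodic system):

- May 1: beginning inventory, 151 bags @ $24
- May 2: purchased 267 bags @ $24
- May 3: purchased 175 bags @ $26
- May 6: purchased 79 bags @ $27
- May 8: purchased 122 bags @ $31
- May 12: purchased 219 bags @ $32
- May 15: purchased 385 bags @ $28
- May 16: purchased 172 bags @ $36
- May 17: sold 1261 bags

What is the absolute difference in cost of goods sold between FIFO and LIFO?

FIFO COGS: 151 @ $24 + 267 @ $24 + 175 @ $26 + 79 @ $27 + 122 @ $31 + 219 @ $32 + 248 @ $28 = $34,449
LIFO COGS: 172 @ $36 + 385 @ $28 + 219 @ $32 + 122 @ $31 + 79 @ $27 + 175 @ $26 + 109 @ $24 = $37,061
Difference = |$34,449 − $37,061| = $2,612

$2,612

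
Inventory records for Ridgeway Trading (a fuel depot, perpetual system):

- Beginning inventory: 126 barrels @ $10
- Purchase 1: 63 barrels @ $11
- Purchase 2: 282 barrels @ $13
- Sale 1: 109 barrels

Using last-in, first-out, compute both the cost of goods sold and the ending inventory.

COGS = $1,417; ending inventory = $4,202

Sale 1 (109) [LIFO — newest first]: 109 @ $13 = $1,417
Ending inventory: 126 @ $10 + 63 @ $11 + 173 @ $13 = $4,202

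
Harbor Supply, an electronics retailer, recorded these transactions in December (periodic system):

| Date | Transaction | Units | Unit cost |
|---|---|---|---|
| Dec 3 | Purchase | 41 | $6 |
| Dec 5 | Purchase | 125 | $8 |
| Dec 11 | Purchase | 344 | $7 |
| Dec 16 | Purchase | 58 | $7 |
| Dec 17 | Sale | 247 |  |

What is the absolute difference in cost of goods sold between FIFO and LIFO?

FIFO COGS: 41 @ $6 + 125 @ $8 + 81 @ $7 = $1,813
LIFO COGS: 58 @ $7 + 189 @ $7 = $1,729
Difference = |$1,813 − $1,729| = $84

$84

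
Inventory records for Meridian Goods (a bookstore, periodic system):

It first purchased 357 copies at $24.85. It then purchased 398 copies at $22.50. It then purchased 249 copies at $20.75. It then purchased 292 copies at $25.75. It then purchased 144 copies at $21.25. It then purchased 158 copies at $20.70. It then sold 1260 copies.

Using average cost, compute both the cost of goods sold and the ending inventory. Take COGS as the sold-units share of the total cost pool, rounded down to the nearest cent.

COGS = $29,050.01; ending inventory = $7,792.79

Sale 1, sell 1260: 1260/1598 × $36,842.80 → $29,050.01
Ending inventory (cost pool remaining) = $7,792.79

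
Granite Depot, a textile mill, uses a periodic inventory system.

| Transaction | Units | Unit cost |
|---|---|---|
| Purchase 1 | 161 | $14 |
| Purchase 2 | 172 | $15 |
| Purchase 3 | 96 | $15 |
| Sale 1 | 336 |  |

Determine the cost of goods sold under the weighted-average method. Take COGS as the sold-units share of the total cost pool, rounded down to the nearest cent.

COGS = $4,913.90

Sale 1, sell 336: 336/429 × $6,274.00 → $4,913.90
Ending inventory (cost pool remaining) = $1,360.10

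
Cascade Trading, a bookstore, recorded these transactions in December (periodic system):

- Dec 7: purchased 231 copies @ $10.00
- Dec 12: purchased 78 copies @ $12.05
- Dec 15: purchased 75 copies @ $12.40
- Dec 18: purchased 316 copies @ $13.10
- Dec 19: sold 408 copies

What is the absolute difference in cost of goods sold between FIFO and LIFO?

$780.15

FIFO COGS: 231 @ $10.00 + 78 @ $12.05 + 75 @ $12.40 + 24 @ $13.10 = $4,494.30
LIFO COGS: 316 @ $13.10 + 75 @ $12.40 + 17 @ $12.05 = $5,274.45
Difference = |$4,494.30 − $5,274.45| = $780.15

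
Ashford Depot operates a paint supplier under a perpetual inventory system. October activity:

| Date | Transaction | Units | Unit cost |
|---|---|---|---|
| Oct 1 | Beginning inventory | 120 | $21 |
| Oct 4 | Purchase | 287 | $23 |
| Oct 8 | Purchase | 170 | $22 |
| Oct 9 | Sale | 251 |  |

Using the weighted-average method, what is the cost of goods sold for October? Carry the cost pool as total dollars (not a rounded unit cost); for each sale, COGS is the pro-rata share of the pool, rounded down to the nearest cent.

After Oct 1: 120 on hand, pool $2,520.00 (≈ $21.0000 each)
After Oct 4: 407 on hand, pool $9,121.00 (≈ $22.4103 each)
After Oct 8: 577 on hand, pool $12,861.00 (≈ $22.2894 each)
Oct 9, sell 251: 251/577 × $12,861.00 → $5,594.64
Ending inventory (cost pool remaining) = $7,266.36

COGS = $5,594.64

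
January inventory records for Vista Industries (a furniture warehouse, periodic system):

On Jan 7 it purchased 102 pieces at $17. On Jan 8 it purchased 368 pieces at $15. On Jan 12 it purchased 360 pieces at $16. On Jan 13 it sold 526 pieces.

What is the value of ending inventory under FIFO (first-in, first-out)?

Jan 13, 526 sold [FIFO — oldest first]: 102 @ $17 + 368 @ $15 + 56 @ $16 = $8,150
Ending inventory: 304 @ $16 = $4,864
Check: goods available $13,014 = COGS $8,150 + ending $4,864

Ending inventory = $4,864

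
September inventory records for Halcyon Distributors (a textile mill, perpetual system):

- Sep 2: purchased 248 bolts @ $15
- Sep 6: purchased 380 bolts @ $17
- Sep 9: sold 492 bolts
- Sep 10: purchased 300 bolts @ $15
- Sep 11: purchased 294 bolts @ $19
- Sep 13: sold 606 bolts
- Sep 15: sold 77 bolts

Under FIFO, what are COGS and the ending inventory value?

COGS = $19,373; ending inventory = $893

Sep 9, 492 sold [FIFO — oldest first]: 248 @ $15 + 244 @ $17 = $7,868
Sep 13, 606 sold [FIFO — oldest first]: 136 @ $17 + 300 @ $15 + 170 @ $19 = $10,042
Sep 15, 77 sold [FIFO — oldest first]: 77 @ $19 = $1,463
Total COGS = $7,868 + $10,042 + $1,463 = $19,373
Ending inventory: 47 @ $19 = $893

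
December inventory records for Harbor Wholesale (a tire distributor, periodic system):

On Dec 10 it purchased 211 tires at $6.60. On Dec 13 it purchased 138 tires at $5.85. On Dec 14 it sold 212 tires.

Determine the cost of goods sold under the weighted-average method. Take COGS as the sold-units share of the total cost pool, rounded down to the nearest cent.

COGS = $1,336.32

Dec 14, sell 212: 212/349 × $2,199.90 → $1,336.32
Ending inventory (cost pool remaining) = $863.58
Check: goods available $2,199.90 = COGS $1,336.32 + ending $863.58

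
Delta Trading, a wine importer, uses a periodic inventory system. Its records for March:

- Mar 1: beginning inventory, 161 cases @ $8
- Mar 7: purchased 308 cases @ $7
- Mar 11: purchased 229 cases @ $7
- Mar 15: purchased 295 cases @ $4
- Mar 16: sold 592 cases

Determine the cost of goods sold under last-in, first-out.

Mar 16, 592 sold [LIFO — newest first]: 295 @ $4 + 229 @ $7 + 68 @ $7 = $3,259
Ending inventory: 161 @ $8 + 240 @ $7 = $2,968

COGS = $3,259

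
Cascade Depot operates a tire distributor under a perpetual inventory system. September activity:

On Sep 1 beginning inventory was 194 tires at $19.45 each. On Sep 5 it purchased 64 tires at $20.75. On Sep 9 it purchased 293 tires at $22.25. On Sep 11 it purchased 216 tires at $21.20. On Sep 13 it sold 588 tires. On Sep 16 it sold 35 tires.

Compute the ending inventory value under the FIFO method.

Ending inventory = $3,052.80

Sep 13, 588 sold [FIFO — oldest first]: 194 @ $19.45 + 64 @ $20.75 + 293 @ $22.25 + 37 @ $21.20 = $12,404.95
Sep 16, 35 sold [FIFO — oldest first]: 35 @ $21.20 = $742.00
Total COGS = $12,404.95 + $742.00 = $13,146.95
Ending inventory: 144 @ $21.20 = $3,052.80
Check: goods available $16,199.75 = COGS $13,146.95 + ending $3,052.80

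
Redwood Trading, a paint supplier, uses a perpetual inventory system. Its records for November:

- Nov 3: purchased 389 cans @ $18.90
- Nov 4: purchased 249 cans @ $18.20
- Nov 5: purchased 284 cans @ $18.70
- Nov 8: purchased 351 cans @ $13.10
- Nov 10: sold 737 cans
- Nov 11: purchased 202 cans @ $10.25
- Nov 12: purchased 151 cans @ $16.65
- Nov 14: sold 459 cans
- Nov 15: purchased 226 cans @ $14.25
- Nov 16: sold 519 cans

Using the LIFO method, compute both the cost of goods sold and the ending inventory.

Nov 10, 737 sold [LIFO — newest first]: 351 @ $13.10 + 284 @ $18.70 + 102 @ $18.20 = $11,765.30
Nov 14, 459 sold [LIFO — newest first]: 151 @ $16.65 + 202 @ $10.25 + 106 @ $18.20 = $6,513.85
Nov 16, 519 sold [LIFO — newest first]: 226 @ $14.25 + 41 @ $18.20 + 252 @ $18.90 = $8,729.50
Total COGS = $11,765.30 + $6,513.85 + $8,729.50 = $27,008.65
Ending inventory: 137 @ $18.90 = $2,589.30
Check: goods available $29,597.95 = COGS $27,008.65 + ending $2,589.30

COGS = $27,008.65; ending inventory = $2,589.30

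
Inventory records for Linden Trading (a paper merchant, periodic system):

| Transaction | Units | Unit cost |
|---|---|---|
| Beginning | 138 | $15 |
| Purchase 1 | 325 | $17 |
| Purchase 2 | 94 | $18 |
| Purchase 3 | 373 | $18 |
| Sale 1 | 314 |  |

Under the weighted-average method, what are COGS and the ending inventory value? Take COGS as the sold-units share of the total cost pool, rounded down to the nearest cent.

Sale 1, sell 314: 314/930 × $16,001.00 → $5,402.48
Ending inventory (cost pool remaining) = $10,598.52
Check: goods available $16,001.00 = COGS $5,402.48 + ending $10,598.52

COGS = $5,402.48; ending inventory = $10,598.52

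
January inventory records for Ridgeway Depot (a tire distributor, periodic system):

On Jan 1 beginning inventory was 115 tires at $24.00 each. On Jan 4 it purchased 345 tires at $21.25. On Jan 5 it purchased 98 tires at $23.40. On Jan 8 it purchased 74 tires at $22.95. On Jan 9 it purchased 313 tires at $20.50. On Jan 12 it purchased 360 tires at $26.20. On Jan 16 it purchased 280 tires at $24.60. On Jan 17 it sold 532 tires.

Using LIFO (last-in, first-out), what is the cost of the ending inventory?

Jan 17, 532 sold [LIFO — newest first]: 280 @ $24.60 + 252 @ $26.20 = $13,490.40
Ending inventory: 115 @ $24.00 + 345 @ $21.25 + 98 @ $23.40 + 74 @ $22.95 + 313 @ $20.50 + 108 @ $26.20 = $23,328.85

Ending inventory = $23,328.85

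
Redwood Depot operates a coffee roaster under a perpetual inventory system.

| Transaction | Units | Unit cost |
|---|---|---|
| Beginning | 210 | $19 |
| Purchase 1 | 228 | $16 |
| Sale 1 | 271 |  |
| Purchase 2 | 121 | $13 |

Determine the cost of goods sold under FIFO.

Sale 1 (271) [FIFO — oldest first]: 210 @ $19 + 61 @ $16 = $4,966
Ending inventory: 167 @ $16 + 121 @ $13 = $4,245
Check: goods available $9,211 = COGS $4,966 + ending $4,245

COGS = $4,966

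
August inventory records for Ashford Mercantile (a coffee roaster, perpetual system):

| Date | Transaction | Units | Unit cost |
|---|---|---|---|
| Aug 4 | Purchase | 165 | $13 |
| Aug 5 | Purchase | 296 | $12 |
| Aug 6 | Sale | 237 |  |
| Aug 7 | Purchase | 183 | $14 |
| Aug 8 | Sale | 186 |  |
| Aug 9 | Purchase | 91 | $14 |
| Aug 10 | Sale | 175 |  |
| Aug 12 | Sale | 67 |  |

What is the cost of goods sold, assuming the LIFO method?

COGS = $8,623

Aug 6, 237 sold [LIFO — newest first]: 237 @ $12 = $2,844
Aug 8, 186 sold [LIFO — newest first]: 183 @ $14 + 3 @ $12 = $2,598
Aug 10, 175 sold [LIFO — newest first]: 91 @ $14 + 56 @ $12 + 28 @ $13 = $2,310
Aug 12, 67 sold [LIFO — newest first]: 67 @ $13 = $871
Total COGS = $2,844 + $2,598 + $2,310 + $871 = $8,623
Ending inventory: 70 @ $13 = $910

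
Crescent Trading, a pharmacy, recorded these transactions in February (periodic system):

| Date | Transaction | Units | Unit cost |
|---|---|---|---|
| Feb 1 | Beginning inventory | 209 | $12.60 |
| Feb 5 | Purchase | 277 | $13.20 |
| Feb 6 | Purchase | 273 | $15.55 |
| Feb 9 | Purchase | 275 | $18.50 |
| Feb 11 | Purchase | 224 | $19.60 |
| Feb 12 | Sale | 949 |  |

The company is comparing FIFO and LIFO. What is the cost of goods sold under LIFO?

COGS = $16,059.45

FIFO COGS: 209 @ $12.60 + 277 @ $13.20 + 273 @ $15.55 + 190 @ $18.50 = $14,049.95
LIFO COGS: 224 @ $19.60 + 275 @ $18.50 + 273 @ $15.55 + 177 @ $13.20 = $16,059.45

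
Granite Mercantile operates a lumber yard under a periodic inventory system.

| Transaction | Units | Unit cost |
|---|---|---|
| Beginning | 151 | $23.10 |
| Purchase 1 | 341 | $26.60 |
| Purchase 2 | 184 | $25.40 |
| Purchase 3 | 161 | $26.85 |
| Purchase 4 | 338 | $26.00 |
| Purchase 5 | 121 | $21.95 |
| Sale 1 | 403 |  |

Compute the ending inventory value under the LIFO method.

Ending inventory = $23,011.15

Sale 1 (403) [LIFO — newest first]: 121 @ $21.95 + 282 @ $26.00 = $9,987.95
Ending inventory: 151 @ $23.10 + 341 @ $26.60 + 184 @ $25.40 + 161 @ $26.85 + 56 @ $26.00 = $23,011.15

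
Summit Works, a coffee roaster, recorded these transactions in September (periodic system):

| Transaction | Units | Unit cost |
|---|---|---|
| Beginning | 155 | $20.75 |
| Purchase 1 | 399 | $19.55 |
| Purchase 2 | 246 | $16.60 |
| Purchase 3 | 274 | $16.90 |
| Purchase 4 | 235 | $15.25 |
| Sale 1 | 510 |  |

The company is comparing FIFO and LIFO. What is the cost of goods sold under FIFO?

FIFO COGS: 155 @ $20.75 + 355 @ $19.55 = $10,156.50
LIFO COGS: 235 @ $15.25 + 274 @ $16.90 + 1 @ $16.60 = $8,230.95

COGS = $10,156.50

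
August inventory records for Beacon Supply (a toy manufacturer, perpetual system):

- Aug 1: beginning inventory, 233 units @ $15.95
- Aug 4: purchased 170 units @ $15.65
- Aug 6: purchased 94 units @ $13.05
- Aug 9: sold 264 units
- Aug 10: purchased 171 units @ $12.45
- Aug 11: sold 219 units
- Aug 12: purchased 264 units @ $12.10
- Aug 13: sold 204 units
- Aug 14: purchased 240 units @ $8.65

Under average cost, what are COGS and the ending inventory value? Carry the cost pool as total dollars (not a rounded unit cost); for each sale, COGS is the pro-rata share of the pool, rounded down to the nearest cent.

COGS = $9,761.20; ending inventory = $5,241.70

After Aug 1: 233 on hand, pool $3,716.35 (≈ $15.9500 each)
After Aug 4: 403 on hand, pool $6,376.85 (≈ $15.8234 each)
After Aug 6: 497 on hand, pool $7,603.55 (≈ $15.2989 each)
Aug 9, sell 264: 264/497 × $7,603.55 → $4,038.90
After Aug 10: 404 on hand, pool $5,693.60 (≈ $14.0931 each)
Aug 11, sell 219: 219/404 × $5,693.60 → $3,086.38
After Aug 12: 449 on hand, pool $5,801.62 (≈ $12.9212 each)
Aug 13, sell 204: 204/449 × $5,801.62 → $2,635.92
After Aug 14: 485 on hand, pool $5,241.70 (≈ $10.8076 each)
Total COGS = $4,038.90 + $3,086.38 + $2,635.92 = $9,761.20
Ending inventory (cost pool remaining) = $5,241.70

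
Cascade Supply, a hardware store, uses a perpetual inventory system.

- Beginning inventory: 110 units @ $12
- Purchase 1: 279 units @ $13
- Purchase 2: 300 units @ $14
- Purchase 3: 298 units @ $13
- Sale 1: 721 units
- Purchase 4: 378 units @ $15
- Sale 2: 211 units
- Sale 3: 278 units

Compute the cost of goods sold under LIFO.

COGS = $16,786

Sale 1 (721) [LIFO — newest first]: 298 @ $13 + 300 @ $14 + 123 @ $13 = $9,673
Sale 2 (211) [LIFO — newest first]: 211 @ $15 = $3,165
Sale 3 (278) [LIFO — newest first]: 167 @ $15 + 111 @ $13 = $3,948
Total COGS = $9,673 + $3,165 + $3,948 = $16,786
Ending inventory: 110 @ $12 + 45 @ $13 = $1,905
Check: goods available $18,691 = COGS $16,786 + ending $1,905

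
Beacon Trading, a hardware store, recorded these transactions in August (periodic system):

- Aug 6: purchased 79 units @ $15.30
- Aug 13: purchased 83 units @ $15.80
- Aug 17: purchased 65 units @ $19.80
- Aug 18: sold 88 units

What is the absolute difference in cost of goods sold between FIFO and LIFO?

FIFO COGS: 79 @ $15.30 + 9 @ $15.80 = $1,350.90
LIFO COGS: 65 @ $19.80 + 23 @ $15.80 = $1,650.40
Difference = |$1,350.90 − $1,650.40| = $299.50

$299.50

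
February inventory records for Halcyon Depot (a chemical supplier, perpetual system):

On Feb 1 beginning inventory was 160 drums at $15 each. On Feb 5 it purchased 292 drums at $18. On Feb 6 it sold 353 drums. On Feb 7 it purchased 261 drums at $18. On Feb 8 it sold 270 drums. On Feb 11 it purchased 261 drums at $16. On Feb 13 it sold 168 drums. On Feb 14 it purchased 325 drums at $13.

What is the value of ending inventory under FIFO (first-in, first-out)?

Feb 6, 353 sold [FIFO — oldest first]: 160 @ $15 + 193 @ $18 = $5,874
Feb 8, 270 sold [FIFO — oldest first]: 99 @ $18 + 171 @ $18 = $4,860
Feb 13, 168 sold [FIFO — oldest first]: 90 @ $18 + 78 @ $16 = $2,868
Total COGS = $5,874 + $4,860 + $2,868 = $13,602
Ending inventory: 183 @ $16 + 325 @ $13 = $7,153

Ending inventory = $7,153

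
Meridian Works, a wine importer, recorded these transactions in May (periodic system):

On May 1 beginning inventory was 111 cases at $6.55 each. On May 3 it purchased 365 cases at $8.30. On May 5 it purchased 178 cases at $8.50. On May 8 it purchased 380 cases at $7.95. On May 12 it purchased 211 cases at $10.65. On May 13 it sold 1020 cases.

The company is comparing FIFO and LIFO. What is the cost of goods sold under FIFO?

COGS = $8,179.25

FIFO COGS: 111 @ $6.55 + 365 @ $8.30 + 178 @ $8.50 + 366 @ $7.95 = $8,179.25
LIFO COGS: 211 @ $10.65 + 380 @ $7.95 + 178 @ $8.50 + 251 @ $8.30 = $8,864.45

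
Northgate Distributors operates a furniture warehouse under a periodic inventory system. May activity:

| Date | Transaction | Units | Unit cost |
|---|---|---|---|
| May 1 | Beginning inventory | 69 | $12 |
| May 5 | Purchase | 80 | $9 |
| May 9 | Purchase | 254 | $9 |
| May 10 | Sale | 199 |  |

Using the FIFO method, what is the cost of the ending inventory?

Ending inventory = $1,836

May 10, 199 sold [FIFO — oldest first]: 69 @ $12 + 80 @ $9 + 50 @ $9 = $1,998
Ending inventory: 204 @ $9 = $1,836
Check: goods available $3,834 = COGS $1,998 + ending $1,836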